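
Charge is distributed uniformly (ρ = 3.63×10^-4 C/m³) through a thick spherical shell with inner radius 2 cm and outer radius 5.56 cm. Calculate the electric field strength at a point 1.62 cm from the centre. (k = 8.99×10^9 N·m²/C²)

E = 0 (no enclosed charge)

Use a concentric Gaussian sphere at r = 1.62 cm (r < 2 cm, inside the empty cavity).
Q_enc = 0 (all charge lies at larger r); Gauss's law gives E = 0.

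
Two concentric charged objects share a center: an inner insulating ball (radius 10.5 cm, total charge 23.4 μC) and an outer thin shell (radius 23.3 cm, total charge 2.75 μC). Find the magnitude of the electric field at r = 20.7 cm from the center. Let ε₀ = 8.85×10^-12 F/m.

|E| = 4.91×10^6 V/m

Take a concentric spherical Gaussian surface of radius r = 20.7 cm (between the bodies, 10.5 cm < r < 23.3 cm).
The shell at 23.3 cm lies outside the Gaussian surface, so Q_enc = 23.4 μC = 2.34e-5 C.
Since E is radial and uniform over the Gaussian sphere, Φ = E·4πr² = Q_enc/ε₀.
E = |Q_enc|/(4πε₀r²) = (2.34×10^-5)/(4π·8.85×10^-12·(0.207)²) = 4.91×10^6 N/C.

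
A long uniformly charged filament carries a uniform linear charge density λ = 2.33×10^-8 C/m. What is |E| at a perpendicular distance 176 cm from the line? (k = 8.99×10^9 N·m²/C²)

Choose a coaxial cylinder of radius r = 176 cm (arbitrary length L) as the Gaussian surface.
Q_enc = λL, so λ_enc = 2.33e-8 C/m.
Applying ∮E·dA = Q_enc/ε₀ with the end caps contributing no flux:
E = 2k|λ_enc|/r = 2(8.99×10^9)(2.33×10^-8)/(1.76) = 238 N/C.

|E| ≈ 238 N/C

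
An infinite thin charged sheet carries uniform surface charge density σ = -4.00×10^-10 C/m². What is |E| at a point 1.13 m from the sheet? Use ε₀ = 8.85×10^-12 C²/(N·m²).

Choose a cylindrical pillbox piercing the sheet, end faces (area A) parallel to it.
Only the two end caps contribute flux: Φ = 2EA. With Q_enc = σA, Gauss's law gives E = |σ|/(2ε₀).
E = |σ|/(2ε₀) = (4.00e-10)/(2·8.85×10^-12) = 22.6 N/C.

22.6 V/m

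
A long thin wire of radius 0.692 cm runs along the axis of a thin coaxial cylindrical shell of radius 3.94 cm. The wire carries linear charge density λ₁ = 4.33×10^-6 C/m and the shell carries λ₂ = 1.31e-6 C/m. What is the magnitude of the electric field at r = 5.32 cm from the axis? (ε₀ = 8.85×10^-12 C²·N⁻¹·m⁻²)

Take a coaxial cylindrical Gaussian surface of radius r = 5.32 cm and length L (r > 3.94 cm, enclosing both).
λ_enc = λ₁ + λ₂ = (4.33e-6) + (1.31×10^-6) = 5.64e-6 C/m.
Applying ∮E·dA = Q_enc/ε₀ with the end caps contributing no flux:
E = |λ_enc|/(2πε₀r) = (5.64×10^-6)/(2π·8.85×10^-12·0.0532) = 1.91e6 N/C.

1.91×10^6 N/C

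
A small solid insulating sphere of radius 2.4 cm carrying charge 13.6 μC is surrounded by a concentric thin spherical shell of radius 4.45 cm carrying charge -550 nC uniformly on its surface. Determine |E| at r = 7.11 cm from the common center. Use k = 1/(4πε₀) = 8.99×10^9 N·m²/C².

E = 2.32×10^7 V/m

By spherical symmetry E is radial; choose a Gaussian sphere of radius r = 7.11 cm (r > 4.45 cm, enclosing both).
Q_enc = (13.6 μC) + (-550 nC) = 1.305e-5 C.
Gauss's law: E·4πr² = Q_enc/ε₀.
E = k|Q_enc|/r² = (8.99×10^9)(1.305e-5)/(0.0711)² = 2.32e7 N/C.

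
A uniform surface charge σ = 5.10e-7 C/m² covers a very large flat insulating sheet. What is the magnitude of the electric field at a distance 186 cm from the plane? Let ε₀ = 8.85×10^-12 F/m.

The symmetry is planar: E is normal to the sheet and the same magnitude on both sides. Take a pillbox straddling the sheet with end-cap area A.
Only the two end caps contribute flux: Φ = 2EA. With Q_enc = σA, Gauss's law gives E = |σ|/(2ε₀).
E = |σ|/(2ε₀) = (5.10e-7)/(2·8.85×10^-12) = 2.88×10^4 N/C.

E = 2.88e4 N/C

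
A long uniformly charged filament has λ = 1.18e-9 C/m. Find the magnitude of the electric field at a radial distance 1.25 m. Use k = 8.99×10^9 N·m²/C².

Coaxial Gaussian cylinder, radius r = 1.25 m, length L.
Q_enc = λL, so λ_enc = 1.18e-9 C/m.
Gauss's law: E·2πrL = λ_enc L/ε₀.
E = 2k|λ_enc|/r = 2(8.99×10^9)(1.18e-9)/(1.25) = 17 N/C.

|E| ≈ 17 V/m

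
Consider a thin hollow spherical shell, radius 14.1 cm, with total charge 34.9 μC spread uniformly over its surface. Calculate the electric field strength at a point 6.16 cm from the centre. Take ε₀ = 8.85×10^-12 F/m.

E = 0

Use a concentric Gaussian sphere at r = 6.16 cm (inside the shell, r < 14.1 cm).
All the charge is outside the Gaussian surface: Q_enc = 0, hence E = 0 everywhere inside the shell.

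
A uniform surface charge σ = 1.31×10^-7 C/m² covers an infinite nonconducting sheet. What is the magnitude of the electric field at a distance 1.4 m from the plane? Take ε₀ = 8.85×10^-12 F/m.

The symmetry is planar: E is normal to the sheet and the same magnitude on both sides. Take a pillbox straddling the sheet with end-cap area A.
Only the two end caps contribute flux: Φ = 2EA. With Q_enc = σA, Gauss's law gives E = |σ|/(2ε₀).
E = |σ|/(2ε₀) = (1.31×10^-7)/(2·8.85×10^-12) = 7.40×10^3 N/C.

E ≈ 7.40×10^3 N/C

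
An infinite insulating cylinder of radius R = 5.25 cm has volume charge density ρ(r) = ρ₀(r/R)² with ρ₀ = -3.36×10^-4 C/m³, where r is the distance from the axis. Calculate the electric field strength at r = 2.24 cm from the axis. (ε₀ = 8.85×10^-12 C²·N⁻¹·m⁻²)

E ≈ 3.87×10^4 N/C

By cylindrical symmetry E is radial; use a coaxial Gaussian cylinder of radius 2.24 cm and length L (r < R).
λ_enc = ∫₀^r ρ(r')·2πr' dr' = (2πρ₀/R²)·r^4/4 = -4.821×10^-8 C/m.
Applying ∮E·dA = Q_enc/ε₀ with the end caps contributing no flux:
E = |λ_enc|/(2πε₀r) = (4.821e-8)/(2π·8.85×10^-12·0.0224) = 3.87×10^4 N/C.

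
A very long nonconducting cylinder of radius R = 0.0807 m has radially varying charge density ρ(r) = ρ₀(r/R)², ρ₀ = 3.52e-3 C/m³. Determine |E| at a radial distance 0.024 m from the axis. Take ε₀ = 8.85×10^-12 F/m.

By cylindrical symmetry E is radial; use a coaxial Gaussian cylinder of radius 0.024 m and length L (r < R).
Integrating ρ over the cross-section to radius r: λ_enc = (2πρ₀/R²) ∫₀^r r'^3 dr' = 2πρ₀ r^4/(4·R²) = 2.817×10^-7 C/m.
Since E is radial and uniform over the curved surface, Φ = E·2πrL = Q_enc/ε₀ = λ_enc L/ε₀.
E = |λ_enc|/(2πε₀r) = (2.817×10^-7)/(2π·8.85×10^-12·0.024) = 2.11×10^5 N/C.

|E| = 2.11×10^5 N/C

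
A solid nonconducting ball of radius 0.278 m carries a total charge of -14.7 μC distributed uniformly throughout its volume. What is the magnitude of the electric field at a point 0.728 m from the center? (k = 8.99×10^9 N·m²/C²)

|E| ≈ 2.49×10^5 N/C

Take a concentric spherical Gaussian surface of radius r = 0.728 m (r > R, so the entire charge is enclosed).
Q_enc = -14.7 μC = -1.47e-5 C.
Applying ∮E·dA = Q_enc/ε₀ with Φ = E(4πr²):
E = k|Q_enc|/r² = (8.99×10^9)(1.47e-5)/(0.728)² = 2.49×10^5 N/C.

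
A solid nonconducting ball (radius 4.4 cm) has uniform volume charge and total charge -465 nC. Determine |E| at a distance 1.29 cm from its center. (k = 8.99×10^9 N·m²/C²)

E ≈ 6.33×10^5 N/C

Take a concentric spherical Gaussian surface of radius r = 1.29 cm (r < R).
For a uniform sphere the enclosed fraction is (r/R)³, so Q_enc = (-465 nC)(0.0129/0.044)³ = -1.172e-8 C.
By Gauss's law, ∮E·dA = E·4πr² = Q_enc/ε₀.
E = k|Q_enc|/r² = (8.99×10^9)(1.172×10^-8)/(0.0129)² = 6.33×10^5 N/C.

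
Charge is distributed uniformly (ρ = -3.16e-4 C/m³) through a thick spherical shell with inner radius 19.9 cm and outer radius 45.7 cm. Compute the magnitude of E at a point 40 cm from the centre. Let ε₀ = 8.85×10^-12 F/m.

Symmetry ⇒ E = E(r) r̂. Gaussian sphere of radius r = 40 cm (within the shell material, 19.9 cm < r < 45.7 cm).
Only the shell between 19.9 cm and r is enclosed: Q_enc = ρ·(4π/3)(r³ − a³) = (-3.16×10^-4)·(4π/3)·((0.4)³ − (0.199)³) = -7.428e-5 C.
Gauss's law: E·4πr² = Q_enc/ε₀.
E = |Q_enc|/(4πε₀r²) = (7.428×10^-5)/(4π·8.85×10^-12·(0.4)²) = 4.17e6 N/C.

4.17e6 N/C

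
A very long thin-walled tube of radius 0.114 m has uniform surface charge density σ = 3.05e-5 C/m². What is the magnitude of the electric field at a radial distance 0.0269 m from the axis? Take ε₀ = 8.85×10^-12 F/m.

By cylindrical symmetry E is radial; use a coaxial Gaussian cylinder of radius 0.0269 m and length L (r < 0.114 m, inside the shell).
All the surface charge lies outside this cylinder: Q_enc = 0, hence E = 0.

|E| = 0 N/C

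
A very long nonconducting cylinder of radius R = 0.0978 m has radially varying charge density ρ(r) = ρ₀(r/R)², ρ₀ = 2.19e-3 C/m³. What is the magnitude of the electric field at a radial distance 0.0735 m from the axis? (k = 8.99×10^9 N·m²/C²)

By cylindrical symmetry E is radial; use a coaxial Gaussian cylinder of radius 0.0735 m and length L (r < R).
λ_enc = ∫₀^r ρ(r')·2πr' dr' = (2πρ₀/R²)·r^4/4 = 1.05e-5 C/m.
Applying ∮E·dA = Q_enc/ε₀ with the end caps contributing no flux:
E = 2k|λ_enc|/r = 2(8.99×10^9)(1.05e-5)/(0.0735) = 2.57×10^6 N/C.

E = 2.57×10^6 N/C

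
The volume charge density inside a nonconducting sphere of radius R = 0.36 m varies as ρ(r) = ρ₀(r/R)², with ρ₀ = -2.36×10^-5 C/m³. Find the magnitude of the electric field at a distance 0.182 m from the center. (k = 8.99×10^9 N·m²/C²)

2.48×10^4 V/m

Use a concentric Gaussian sphere at r = 0.182 m (r < R).
Q_enc = ∫₀^r ρ(r')·4πr'² dr' = (4πρ₀/R²) ∫₀^r r'^4 dr' = 4πρ₀ r^5/(5·R²) = -9.139×10^-8 C.
Applying ∮E·dA = Q_enc/ε₀ with Φ = E(4πr²):
E = k|Q_enc|/r² = (8.99×10^9)(9.139×10^-8)/(0.182)² = 2.48×10^4 N/C.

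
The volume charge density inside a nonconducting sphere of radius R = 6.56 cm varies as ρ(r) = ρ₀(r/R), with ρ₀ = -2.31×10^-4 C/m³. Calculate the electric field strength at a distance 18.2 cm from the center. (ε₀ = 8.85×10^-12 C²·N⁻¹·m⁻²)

Symmetry ⇒ E = E(r) r̂. Gaussian sphere of radius r = 18.2 cm (r > R, all charge enclosed).
Q_enc = 4π ∫₀^R ρ₀(r'/R)^1 r'² dr' = 4πρ₀R³/4 = -2.049×10^-7 C.
Gauss's law: E·4πr² = Q_enc/ε₀.
E = |Q_enc|/(4πε₀r²) = (2.049×10^-7)/(4π·8.85×10^-12·(0.182)²) = 5.56e4 N/C.

E ≈ 5.56e4 V/m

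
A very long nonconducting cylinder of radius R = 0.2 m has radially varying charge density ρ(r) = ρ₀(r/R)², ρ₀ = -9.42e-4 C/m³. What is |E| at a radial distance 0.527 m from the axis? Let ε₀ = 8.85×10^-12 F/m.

2.02×10^6 V/m

Coaxial Gaussian cylinder, radius r = 0.527 m, length L (r > R, full charge per length enclosed).
λ_enc = 2π ∫₀^R ρ₀(r'/R)^2 r' dr' = 2πρ₀R²/4 = -5.919×10^-5 C/m.
Applying ∮E·dA = Q_enc/ε₀ with the end caps contributing no flux:
E = |λ_enc|/(2πε₀r) = (5.919×10^-5)/(2π·8.85×10^-12·0.527) = 2.02e6 N/C.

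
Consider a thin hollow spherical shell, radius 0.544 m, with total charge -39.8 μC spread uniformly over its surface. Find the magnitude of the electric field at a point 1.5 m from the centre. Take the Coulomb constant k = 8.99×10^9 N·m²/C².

Symmetry ⇒ E = E(r) r̂. Gaussian sphere of radius r = 1.5 m (r > 0.544 m).
The entire shell is enclosed: Q_enc = -3.98×10^-5 C.
Gauss's law: E·4πr² = Q_enc/ε₀.
E = k|Q_enc|/r² = (8.99×10^9)(3.98×10^-5)/(1.5)² = 1.59×10^5 N/C.

E ≈ 1.59×10^5 V/m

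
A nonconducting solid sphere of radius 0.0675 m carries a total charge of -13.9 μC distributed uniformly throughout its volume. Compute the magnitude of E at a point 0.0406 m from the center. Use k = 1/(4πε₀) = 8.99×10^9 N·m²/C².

By spherical symmetry E is radial; choose a Gaussian sphere of radius r = 0.0406 m (r < R).
For a uniform sphere the enclosed fraction is (r/R)³, so Q_enc = (-13.9 μC)(0.0406/0.0675)³ = -3.025×10^-6 C.
Applying ∮E·dA = Q_enc/ε₀ with Φ = E(4πr²):
E = k|Q_enc|/r² = (8.99×10^9)(3.025e-6)/(0.0406)² = 1.65×10^7 N/C.

1.65×10^7 N/C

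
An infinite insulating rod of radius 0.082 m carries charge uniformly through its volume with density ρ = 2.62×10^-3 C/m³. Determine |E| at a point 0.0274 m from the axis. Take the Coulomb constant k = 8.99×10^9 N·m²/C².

Choose a coaxial cylinder of radius r = 0.0274 m (arbitrary length L) as the Gaussian surface (r < R).
Enclosed charge per unit length: λ_enc = ρ·πr² = (2.62×10^-3)π(0.0274)² = 6.179×10^-6 C/m.
Applying ∮E·dA = Q_enc/ε₀ with the end caps contributing no flux:
E = 2k|λ_enc|/r = 2(8.99×10^9)(6.179×10^-6)/(0.0274) = 4.06×10^6 N/C.

4.06×10^6 N/C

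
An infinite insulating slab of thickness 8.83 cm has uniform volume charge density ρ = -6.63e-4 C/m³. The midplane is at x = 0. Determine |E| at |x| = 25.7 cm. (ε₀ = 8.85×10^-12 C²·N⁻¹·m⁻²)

E = 3.31×10^6 V/m

The point |x| = 25.7 cm lies outside the slab (half-thickness 0.04415 m). A symmetric pillbox spanning the full slab encloses Q_enc = ρ·d·A.
Flux = 2EA ⇒ E = |ρ|d/(2ε₀), independent of distance outside.
E = (6.63×10^-4)(0.0883)/(2·8.85×10^-12) = 3.31e6 N/C.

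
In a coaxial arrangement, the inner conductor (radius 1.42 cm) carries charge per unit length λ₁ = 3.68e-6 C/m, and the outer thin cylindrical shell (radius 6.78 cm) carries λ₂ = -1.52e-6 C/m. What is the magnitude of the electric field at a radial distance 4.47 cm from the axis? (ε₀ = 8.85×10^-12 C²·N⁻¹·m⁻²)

|E| ≈ 1.48e6 V/m

Take a coaxial cylindrical Gaussian surface of radius r = 4.47 cm and length L (between the conductors, 1.42 cm < r < 6.78 cm).
The shell at 6.78 cm lies outside the Gaussian surface, so λ_enc = λ₁ = 3.68×10^-6 C/m.
Gauss's law: E·2πrL = λ_enc L/ε₀.
E = |λ_enc|/(2πε₀r) = (3.68e-6)/(2π·8.85×10^-12·0.0447) = 1.48e6 N/C.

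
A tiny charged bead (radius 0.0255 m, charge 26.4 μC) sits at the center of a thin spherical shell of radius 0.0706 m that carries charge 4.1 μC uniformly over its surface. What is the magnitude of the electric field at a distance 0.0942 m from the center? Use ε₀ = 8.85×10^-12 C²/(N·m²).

Take a concentric spherical Gaussian surface of radius r = 0.0942 m (r > 0.0706 m, enclosing both).
Q_enc = (26.4 μC) + (4.1 μC) = 3.05e-5 C.
By Gauss's law, ∮E·dA = E·4πr² = Q_enc/ε₀.
E = |Q_enc|/(4πε₀r²) = (3.05×10^-5)/(4π·8.85×10^-12·(0.0942)²) = 3.09×10^7 N/C.

E = 3.09×10^7 V/m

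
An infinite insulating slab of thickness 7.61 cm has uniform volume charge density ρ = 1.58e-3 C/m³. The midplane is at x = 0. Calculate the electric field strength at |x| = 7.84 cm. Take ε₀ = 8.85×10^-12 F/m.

The point |x| = 7.84 cm lies outside the slab (half-thickness 0.03805 m). A symmetric pillbox spanning the full slab encloses Q_enc = ρ·d·A.
Flux = 2EA ⇒ E = |ρ|d/(2ε₀), independent of distance outside.
E = (1.58e-3)(0.0761)/(2·8.85×10^-12) = 6.79×10^6 N/C.

E ≈ 6.79e6 N/C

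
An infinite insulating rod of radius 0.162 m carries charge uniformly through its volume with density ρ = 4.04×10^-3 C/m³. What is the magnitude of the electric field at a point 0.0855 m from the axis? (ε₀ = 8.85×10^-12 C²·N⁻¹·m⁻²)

Coaxial Gaussian cylinder, radius r = 0.0855 m, length L (r < R).
Charge inside radius r per length L is ρ·πr²·L, so λ_enc = ρπr² = 9.278×10^-5 C/m.
Since E is radial and uniform over the curved surface, Φ = E·2πrL = Q_enc/ε₀ = λ_enc L/ε₀.
E = |λ_enc|/(2πε₀r) = (9.278×10^-5)/(2π·8.85×10^-12·0.0855) = 1.95×10^7 N/C.

|E| = 1.95e7 V/m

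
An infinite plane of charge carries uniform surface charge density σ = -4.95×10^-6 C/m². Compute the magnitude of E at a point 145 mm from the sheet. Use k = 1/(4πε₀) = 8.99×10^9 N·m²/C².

By planar symmetry E is perpendicular to the sheet and uniform; use a Gaussian pillbox with flat faces of area A on each side of the sheet.
Only the two end caps contribute flux: Φ = 2EA. With Q_enc = σA, Gauss's law gives E = |σ|/(2ε₀).
E = 2πk|σ| = 2π(8.99×10^9)(4.95e-6) = 2.80e5 N/C.

|E| = 2.80×10^5 N/C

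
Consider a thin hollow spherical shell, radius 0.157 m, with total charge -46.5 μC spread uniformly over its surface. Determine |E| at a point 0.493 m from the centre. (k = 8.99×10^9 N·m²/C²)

|E| = 1.72×10^6 V/m

By spherical symmetry E is radial; choose a Gaussian sphere of radius r = 0.493 m (r > 0.157 m).
The entire shell is enclosed: Q_enc = -4.65e-5 C.
By Gauss's law, ∮E·dA = E·4πr² = Q_enc/ε₀.
E = k|Q_enc|/r² = (8.99×10^9)(4.65×10^-5)/(0.493)² = 1.72×10^6 N/C.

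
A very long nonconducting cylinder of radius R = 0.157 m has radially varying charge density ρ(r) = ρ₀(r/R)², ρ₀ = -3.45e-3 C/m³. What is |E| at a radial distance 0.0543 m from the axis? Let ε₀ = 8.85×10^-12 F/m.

Choose a coaxial cylinder of radius r = 0.0543 m (arbitrary length L) as the Gaussian surface (r < R).
Integrating ρ over the cross-section to radius r: λ_enc = (2πρ₀/R²) ∫₀^r r'^3 dr' = 2πρ₀ r^4/(4·R²) = -1.911×10^-6 C/m.
By Gauss's law (flux through the curved wall only), E·2πrL = λ_enc L/ε₀.
E = |λ_enc|/(2πε₀r) = (1.911×10^-6)/(2π·8.85×10^-12·0.0543) = 6.33e5 N/C.

E = 6.33e5 N/C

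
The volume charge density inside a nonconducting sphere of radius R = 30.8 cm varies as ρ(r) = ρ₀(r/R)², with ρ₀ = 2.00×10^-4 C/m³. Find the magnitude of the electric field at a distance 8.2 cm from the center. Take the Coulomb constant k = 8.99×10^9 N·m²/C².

Symmetry ⇒ E = E(r) r̂. Gaussian sphere of radius r = 8.2 cm (r < R).
Integrate the density: Q_enc = 4π ∫₀^r ρ₀(r'/R)^2 r'² dr' = 4πρ₀ r^5/(5·R²) = 1.964×10^-8 C.
Applying ∮E·dA = Q_enc/ε₀ with Φ = E(4πr²):
E = k|Q_enc|/r² = (8.99×10^9)(1.964×10^-8)/(0.082)² = 2.63×10^4 N/C.

|E| = 2.63×10^4 V/m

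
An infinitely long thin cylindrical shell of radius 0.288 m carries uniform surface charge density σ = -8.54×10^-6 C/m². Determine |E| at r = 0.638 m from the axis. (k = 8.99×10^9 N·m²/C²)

4.36×10^5 V/m

Choose a coaxial cylinder of radius r = 0.638 m (arbitrary length L) as the Gaussian surface (r > 0.288 m).
The whole shell is enclosed: λ_enc = σ·2πR = (-8.54×10^-6)·2π·(0.288) = -1.545e-5 C/m.
Applying ∮E·dA = Q_enc/ε₀ with the end caps contributing no flux:
E = 2k|λ_enc|/r = 2(8.99×10^9)(1.545×10^-5)/(0.638) = 4.36×10^5 N/C.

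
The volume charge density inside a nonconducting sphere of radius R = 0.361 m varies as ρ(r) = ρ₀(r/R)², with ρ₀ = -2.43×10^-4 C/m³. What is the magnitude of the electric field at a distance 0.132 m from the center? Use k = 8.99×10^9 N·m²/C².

|E| = 9.69×10^4 V/m

By spherical symmetry E is radial; choose a Gaussian sphere of radius r = 0.132 m (r < R).
Q_enc = ∫₀^r ρ(r')·4πr'² dr' = (4πρ₀/R²) ∫₀^r r'^4 dr' = 4πρ₀ r^5/(5·R²) = -1.878e-7 C.
Applying ∮E·dA = Q_enc/ε₀ with Φ = E(4πr²):
E = k|Q_enc|/r² = (8.99×10^9)(1.878×10^-7)/(0.132)² = 9.69e4 N/C.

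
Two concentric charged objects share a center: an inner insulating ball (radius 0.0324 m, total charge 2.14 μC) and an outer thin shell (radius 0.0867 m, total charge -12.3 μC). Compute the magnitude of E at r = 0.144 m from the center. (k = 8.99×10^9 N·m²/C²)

Take a concentric spherical Gaussian surface of radius r = 0.144 m (r > 0.0867 m, enclosing both).
Q_enc = (2.14 μC) + (-12.3 μC) = -1.016e-5 C.
By Gauss's law, ∮E·dA = E·4πr² = Q_enc/ε₀.
E = k|Q_enc|/r² = (8.99×10^9)(1.016×10^-5)/(0.144)² = 4.40×10^6 N/C.

4.40×10^6 V/m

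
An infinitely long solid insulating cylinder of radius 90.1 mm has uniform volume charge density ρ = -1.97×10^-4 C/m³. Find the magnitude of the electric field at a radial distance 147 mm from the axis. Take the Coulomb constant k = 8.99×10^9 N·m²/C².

E = 6.15e5 V/m

By cylindrical symmetry E is radial; use a coaxial Gaussian cylinder of radius 147 mm and length L (r > 90.1 mm, full cross-section enclosed).
λ_enc = ρ·πR² = (-1.97×10^-4)π(0.0901)² = -5.024×10^-6 C/m.
Gauss's law: E·2πrL = λ_enc L/ε₀.
E = 2k|λ_enc|/r = 2(8.99×10^9)(5.024e-6)/(0.147) = 6.15e5 N/C.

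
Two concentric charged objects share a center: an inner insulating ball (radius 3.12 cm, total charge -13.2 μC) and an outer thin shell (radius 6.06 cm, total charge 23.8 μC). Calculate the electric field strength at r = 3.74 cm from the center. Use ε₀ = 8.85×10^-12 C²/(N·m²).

E = 8.49e7 V/m

Symmetry ⇒ E = E(r) r̂. Gaussian sphere of radius r = 3.74 cm (between the bodies, 3.12 cm < r < 6.06 cm).
Only the inner charge is enclosed; the outer shell contributes nothing inside itself. Q_enc = -13.2 μC = -1.32e-5 C.
By Gauss's law, ∮E·dA = E·4πr² = Q_enc/ε₀.
E = |Q_enc|/(4πε₀r²) = (1.32×10^-5)/(4π·8.85×10^-12·(0.0374)²) = 8.49×10^7 N/C.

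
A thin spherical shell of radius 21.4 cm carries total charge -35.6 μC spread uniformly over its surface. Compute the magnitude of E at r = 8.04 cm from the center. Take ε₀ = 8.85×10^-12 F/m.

E = 0 (no enclosed charge)

By spherical symmetry E is radial; choose a Gaussian sphere of radius r = 8.04 cm (inside the shell, r < 21.4 cm).
No charge lies within this surface, so Q_enc = 0 and Gauss's law gives E·4πr² = 0 ⇒ E = 0.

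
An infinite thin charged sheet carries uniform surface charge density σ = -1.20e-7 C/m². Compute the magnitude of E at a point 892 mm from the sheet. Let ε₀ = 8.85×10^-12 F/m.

|E| ≈ 6.78×10^3 N/C

By planar symmetry E is perpendicular to the sheet and uniform; use a Gaussian pillbox with flat faces of area A on each side of the sheet.
Flux Φ = 2EA and Q_enc = σA, so 2EA = σA/ε₀ ⇒ E = |σ|/(2ε₀), independent of distance.
E = |σ|/(2ε₀) = (1.20e-7)/(2·8.85×10^-12) = 6.78×10^3 N/C.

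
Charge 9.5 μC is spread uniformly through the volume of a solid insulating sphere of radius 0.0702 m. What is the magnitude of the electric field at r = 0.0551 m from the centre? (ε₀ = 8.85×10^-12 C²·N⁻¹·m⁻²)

Take a concentric spherical Gaussian surface of radius r = 0.0551 m (r < R).
For a uniform sphere the enclosed fraction is (r/R)³, so Q_enc = (9.5 μC)(0.0551/0.0702)³ = 4.594×10^-6 C.
Since E is radial and uniform over the Gaussian sphere, Φ = E·4πr² = Q_enc/ε₀.
E = |Q_enc|/(4πε₀r²) = (4.594e-6)/(4π·8.85×10^-12·(0.0551)²) = 1.36e7 N/C.

|E| ≈ 1.36×10^7 V/m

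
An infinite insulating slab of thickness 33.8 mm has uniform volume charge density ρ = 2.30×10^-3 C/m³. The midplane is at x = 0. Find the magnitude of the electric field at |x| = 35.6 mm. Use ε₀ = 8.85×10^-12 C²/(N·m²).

The point |x| = 35.6 mm lies outside the slab (half-thickness 0.0169 m). A symmetric pillbox spanning the full slab encloses Q_enc = ρ·d·A.
Flux = 2EA ⇒ E = |ρ|d/(2ε₀), independent of distance outside.
E = (2.30×10^-3)(0.0338)/(2·8.85×10^-12) = 4.39×10^6 N/C.

|E| ≈ 4.39e6 V/m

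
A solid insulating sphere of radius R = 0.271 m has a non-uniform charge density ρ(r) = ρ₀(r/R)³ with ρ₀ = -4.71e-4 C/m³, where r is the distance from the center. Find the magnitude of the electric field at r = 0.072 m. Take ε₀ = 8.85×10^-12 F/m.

E = 1.20×10^4 N/C

By spherical symmetry E is radial; choose a Gaussian sphere of radius r = 0.072 m (r < R).
Integrate the density: Q_enc = 4π ∫₀^r ρ₀(r'/R)^3 r'² dr' = 4πρ₀ r^6/(6·R³) = -6.905e-9 C.
Applying ∮E·dA = Q_enc/ε₀ with Φ = E(4πr²):
E = |Q_enc|/(4πε₀r²) = (6.905e-9)/(4π·8.85×10^-12·(0.072)²) = 1.20×10^4 N/C.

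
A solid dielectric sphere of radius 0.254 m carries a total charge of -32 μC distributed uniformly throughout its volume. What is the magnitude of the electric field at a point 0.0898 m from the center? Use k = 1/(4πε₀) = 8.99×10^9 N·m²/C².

|E| = 1.58×10^6 N/C

By spherical symmetry E is radial; choose a Gaussian sphere of radius r = 0.0898 m (r < R).
For a uniform sphere the enclosed fraction is (r/R)³, so Q_enc = (-32 μC)(0.0898/0.254)³ = -1.414×10^-6 C.
Since E is radial and uniform over the Gaussian sphere, Φ = E·4πr² = Q_enc/ε₀.
E = k|Q_enc|/r² = (8.99×10^9)(1.414×10^-6)/(0.0898)² = 1.58e6 N/C.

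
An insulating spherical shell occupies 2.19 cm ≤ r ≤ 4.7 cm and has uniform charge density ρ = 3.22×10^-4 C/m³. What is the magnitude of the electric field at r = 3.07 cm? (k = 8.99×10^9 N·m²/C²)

E = 2.37e5 N/C

Take a concentric spherical Gaussian surface of radius r = 3.07 cm (within the shell material, 2.19 cm < r < 4.7 cm).
Only the shell between 2.19 cm and r is enclosed: Q_enc = ρ·(4π/3)(r³ − a³) = (3.22×10^-4)·(4π/3)·((0.0307)³ − (0.0219)³) = 2.486×10^-8 C.
Since E is radial and uniform over the Gaussian sphere, Φ = E·4πr² = Q_enc/ε₀.
E = k|Q_enc|/r² = (8.99×10^9)(2.486×10^-8)/(0.0307)² = 2.37×10^5 N/C.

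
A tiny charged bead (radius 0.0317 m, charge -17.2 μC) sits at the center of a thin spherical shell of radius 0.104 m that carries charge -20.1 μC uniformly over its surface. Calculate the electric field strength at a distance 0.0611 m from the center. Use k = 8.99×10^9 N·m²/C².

Take a concentric spherical Gaussian surface of radius r = 0.0611 m (between the bodies, 0.0317 m < r < 0.104 m).
The shell at 0.104 m lies outside the Gaussian surface, so Q_enc = -17.2 μC = -1.72×10^-5 C.
Applying ∮E·dA = Q_enc/ε₀ with Φ = E(4πr²):
E = k|Q_enc|/r² = (8.99×10^9)(1.72e-5)/(0.0611)² = 4.14e7 N/C.

|E| = 4.14×10^7 N/C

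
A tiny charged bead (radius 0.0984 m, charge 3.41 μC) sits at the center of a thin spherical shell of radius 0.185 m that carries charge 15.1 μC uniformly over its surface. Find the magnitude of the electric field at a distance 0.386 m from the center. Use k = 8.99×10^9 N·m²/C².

1.12×10^6 N/C

Symmetry ⇒ E = E(r) r̂. Gaussian sphere of radius r = 0.386 m (r > 0.185 m, enclosing both).
Q_enc = (3.41 μC) + (15.1 μC) = 1.851×10^-5 C.
Gauss's law: E·4πr² = Q_enc/ε₀.
E = k|Q_enc|/r² = (8.99×10^9)(1.851×10^-5)/(0.386)² = 1.12×10^6 N/C.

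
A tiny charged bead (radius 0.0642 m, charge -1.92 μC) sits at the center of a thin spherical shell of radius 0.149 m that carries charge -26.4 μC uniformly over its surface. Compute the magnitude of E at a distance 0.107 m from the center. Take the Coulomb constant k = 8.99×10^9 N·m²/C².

E ≈ 1.51e6 N/C

Take a concentric spherical Gaussian surface of radius r = 0.107 m (between the bodies, 0.0642 m < r < 0.149 m).
Only the inner charge is enclosed; the outer shell contributes nothing inside itself. Q_enc = -1.92 μC = -1.92×10^-6 C.
Since E is radial and uniform over the Gaussian sphere, Φ = E·4πr² = Q_enc/ε₀.
E = k|Q_enc|/r² = (8.99×10^9)(1.92×10^-6)/(0.107)² = 1.51×10^6 N/C.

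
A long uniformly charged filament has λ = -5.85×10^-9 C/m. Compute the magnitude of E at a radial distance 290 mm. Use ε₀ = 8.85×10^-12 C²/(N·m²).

Take a coaxial cylindrical Gaussian surface of radius r = 290 mm and length L.
Q_enc = λL, so λ_enc = -5.85×10^-9 C/m.
Applying ∮E·dA = Q_enc/ε₀ with the end caps contributing no flux:
E = |λ_enc|/(2πε₀r) = (5.85×10^-9)/(2π·8.85×10^-12·0.29) = 363 N/C.

363 V/m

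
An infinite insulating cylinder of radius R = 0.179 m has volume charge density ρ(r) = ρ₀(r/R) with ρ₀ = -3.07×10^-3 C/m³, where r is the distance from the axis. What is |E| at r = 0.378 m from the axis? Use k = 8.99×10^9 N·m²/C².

Take a coaxial cylindrical Gaussian surface of radius r = 0.378 m and length L (r > R, full charge per length enclosed).
λ_enc = 2π ∫₀^R ρ₀(r'/R)^1 r' dr' = 2πρ₀R²/3 = -2.06×10^-4 C/m.
By Gauss's law (flux through the curved wall only), E·2πrL = λ_enc L/ε₀.
E = 2k|λ_enc|/r = 2(8.99×10^9)(2.06×10^-4)/(0.378) = 9.80×10^6 N/C.

E = 9.80×10^6 N/C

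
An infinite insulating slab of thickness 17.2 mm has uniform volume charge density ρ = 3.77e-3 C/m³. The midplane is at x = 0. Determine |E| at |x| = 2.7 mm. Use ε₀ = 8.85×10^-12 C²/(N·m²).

|E| ≈ 1.15×10^6 N/C

By symmetry E is perpendicular to the slab. A Gaussian pillbox from −2.7 mm to +2.7 mm (face area A) lies entirely within the slab.
Q_enc = ρ·(2x)·A and flux = 2EA, so 2EA = 2ρxA/ε₀ ⇒ E = |ρ|x/ε₀.
E = (3.77×10^-3)(0.0027)/(8.85×10^-12) = 1.15e6 N/C.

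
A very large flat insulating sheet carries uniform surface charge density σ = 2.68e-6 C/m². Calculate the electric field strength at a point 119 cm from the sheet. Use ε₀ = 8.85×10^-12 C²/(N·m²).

Choose a cylindrical pillbox piercing the sheet, end faces (area A) parallel to it.
Only the two end caps contribute flux: Φ = 2EA. With Q_enc = σA, Gauss's law gives E = |σ|/(2ε₀).
E = |σ|/(2ε₀) = (2.68×10^-6)/(2·8.85×10^-12) = 1.51×10^5 N/C.

E ≈ 1.51×10^5 N/C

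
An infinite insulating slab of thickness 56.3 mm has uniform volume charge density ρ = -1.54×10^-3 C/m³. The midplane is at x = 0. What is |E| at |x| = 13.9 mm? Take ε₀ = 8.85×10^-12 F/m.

2.42×10^6 V/m

By symmetry E is perpendicular to the slab. A Gaussian pillbox from −13.9 mm to +13.9 mm (face area A) lies entirely within the slab.
Q_enc = ρ·(2x)·A and flux = 2EA, so 2EA = 2ρxA/ε₀ ⇒ E = |ρ|x/ε₀.
E = (1.54×10^-3)(0.0139)/(8.85×10^-12) = 2.42×10^6 N/C.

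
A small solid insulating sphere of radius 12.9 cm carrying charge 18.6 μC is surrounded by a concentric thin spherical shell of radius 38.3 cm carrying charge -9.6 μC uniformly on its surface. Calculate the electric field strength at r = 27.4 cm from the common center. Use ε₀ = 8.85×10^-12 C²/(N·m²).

Use a concentric Gaussian sphere at r = 27.4 cm (between the bodies, 12.9 cm < r < 38.3 cm).
Only the inner charge is enclosed; the outer shell contributes nothing inside itself. Q_enc = 18.6 μC = 1.86×10^-5 C.
Gauss's law: E·4πr² = Q_enc/ε₀.
E = |Q_enc|/(4πε₀r²) = (1.86×10^-5)/(4π·8.85×10^-12·(0.274)²) = 2.23e6 N/C.

2.23e6 V/m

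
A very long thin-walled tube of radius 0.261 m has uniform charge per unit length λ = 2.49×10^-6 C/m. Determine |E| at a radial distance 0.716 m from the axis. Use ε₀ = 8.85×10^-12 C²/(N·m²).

Coaxial Gaussian cylinder, radius r = 0.716 m, length L (r > 0.261 m).
The full line charge is enclosed: λ_enc = 2.49×10^-6 C/m.
By Gauss's law (flux through the curved wall only), E·2πrL = λ_enc L/ε₀.
E = |λ_enc|/(2πε₀r) = (2.49e-6)/(2π·8.85×10^-12·0.716) = 6.25e4 N/C.

E ≈ 6.25e4 N/C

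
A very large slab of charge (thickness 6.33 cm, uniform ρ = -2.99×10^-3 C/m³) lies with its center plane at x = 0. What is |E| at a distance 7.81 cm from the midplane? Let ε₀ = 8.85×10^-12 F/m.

The point |x| = 7.81 cm lies outside the slab (half-thickness 0.03165 m). A symmetric pillbox spanning the full slab encloses Q_enc = ρ·d·A.
Flux = 2EA ⇒ E = |ρ|d/(2ε₀), independent of distance outside.
E = (2.99e-3)(0.0633)/(2·8.85×10^-12) = 1.07×10^7 N/C.

E ≈ 1.07×10^7 N/C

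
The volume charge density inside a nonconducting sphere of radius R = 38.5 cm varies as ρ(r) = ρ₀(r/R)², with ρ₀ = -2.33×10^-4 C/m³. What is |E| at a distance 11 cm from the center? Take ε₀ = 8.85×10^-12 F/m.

Use a concentric Gaussian sphere at r = 11 cm (r < R).
Q_enc = ∫₀^r ρ(r')·4πr'² dr' = (4πρ₀/R²) ∫₀^r r'^4 dr' = 4πρ₀ r^5/(5·R²) = -6.363e-8 C.
By Gauss's law, ∮E·dA = E·4πr² = Q_enc/ε₀.
E = |Q_enc|/(4πε₀r²) = (6.363×10^-8)/(4π·8.85×10^-12·(0.11)²) = 4.73×10^4 N/C.

4.73×10^4 N/C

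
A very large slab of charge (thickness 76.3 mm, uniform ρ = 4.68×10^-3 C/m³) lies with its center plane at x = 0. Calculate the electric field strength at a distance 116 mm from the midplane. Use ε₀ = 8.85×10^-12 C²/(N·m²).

The point |x| = 116 mm lies outside the slab (half-thickness 0.03815 m). A symmetric pillbox spanning the full slab encloses Q_enc = ρ·d·A.
Flux = 2EA ⇒ E = |ρ|d/(2ε₀), independent of distance outside.
E = (4.68e-3)(0.0763)/(2·8.85×10^-12) = 2.02×10^7 N/C.

|E| = 2.02e7 V/m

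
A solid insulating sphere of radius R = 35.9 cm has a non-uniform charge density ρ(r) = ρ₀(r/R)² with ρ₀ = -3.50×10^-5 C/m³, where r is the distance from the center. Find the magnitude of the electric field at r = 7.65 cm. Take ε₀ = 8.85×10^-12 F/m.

E ≈ 2.75×10^3 V/m

Symmetry ⇒ E = E(r) r̂. Gaussian sphere of radius r = 7.65 cm (r < R).
Q_enc = ∫₀^r ρ(r')·4πr'² dr' = (4πρ₀/R²) ∫₀^r r'^4 dr' = 4πρ₀ r^5/(5·R²) = -1.788×10^-9 C.
Gauss's law: E·4πr² = Q_enc/ε₀.
E = |Q_enc|/(4πε₀r²) = (1.788e-9)/(4π·8.85×10^-12·(0.0765)²) = 2.75×10^3 N/C.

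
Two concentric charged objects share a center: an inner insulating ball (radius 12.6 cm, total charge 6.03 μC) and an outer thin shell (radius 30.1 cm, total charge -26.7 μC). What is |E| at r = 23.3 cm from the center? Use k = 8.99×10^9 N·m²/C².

Use a concentric Gaussian sphere at r = 23.3 cm (between the bodies, 12.6 cm < r < 30.1 cm).
Only the inner charge is enclosed; the outer shell contributes nothing inside itself. Q_enc = 6.03 μC = 6.03e-6 C.
Applying ∮E·dA = Q_enc/ε₀ with Φ = E(4πr²):
E = k|Q_enc|/r² = (8.99×10^9)(6.03e-6)/(0.233)² = 9.99×10^5 N/C.

E ≈ 9.99e5 N/C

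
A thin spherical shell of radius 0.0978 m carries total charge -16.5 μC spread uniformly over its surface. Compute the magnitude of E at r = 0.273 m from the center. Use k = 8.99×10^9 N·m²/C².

Take a concentric spherical Gaussian surface of radius r = 0.273 m (r > 0.0978 m).
The entire shell is enclosed: Q_enc = -1.65×10^-5 C.
By Gauss's law, ∮E·dA = E·4πr² = Q_enc/ε₀.
E = k|Q_enc|/r² = (8.99×10^9)(1.65e-5)/(0.273)² = 1.99e6 N/C.

|E| ≈ 1.99e6 V/m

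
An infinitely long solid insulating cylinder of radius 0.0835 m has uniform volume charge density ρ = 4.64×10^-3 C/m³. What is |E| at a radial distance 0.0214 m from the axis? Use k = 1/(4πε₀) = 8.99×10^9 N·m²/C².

5.61×10^6 N/C

By cylindrical symmetry E is radial; use a coaxial Gaussian cylinder of radius 0.0214 m and length L (r < R).
Enclosed charge per unit length: λ_enc = ρ·πr² = (4.64×10^-3)π(0.0214)² = 6.676×10^-6 C/m.
Applying ∮E·dA = Q_enc/ε₀ with the end caps contributing no flux:
E = 2k|λ_enc|/r = 2(8.99×10^9)(6.676×10^-6)/(0.0214) = 5.61×10^6 N/C.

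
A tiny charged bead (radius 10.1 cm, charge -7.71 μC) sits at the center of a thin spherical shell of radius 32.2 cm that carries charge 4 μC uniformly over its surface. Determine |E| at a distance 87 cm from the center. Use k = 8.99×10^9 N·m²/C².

|E| = 4.41×10^4 N/C

By spherical symmetry E is radial; choose a Gaussian sphere of radius r = 87 cm (r > 32.2 cm, enclosing both).
Q_enc = (-7.71 μC) + (4 μC) = -3.71×10^-6 C.
By Gauss's law, ∮E·dA = E·4πr² = Q_enc/ε₀.
E = k|Q_enc|/r² = (8.99×10^9)(3.71×10^-6)/(0.87)² = 4.41e4 N/C.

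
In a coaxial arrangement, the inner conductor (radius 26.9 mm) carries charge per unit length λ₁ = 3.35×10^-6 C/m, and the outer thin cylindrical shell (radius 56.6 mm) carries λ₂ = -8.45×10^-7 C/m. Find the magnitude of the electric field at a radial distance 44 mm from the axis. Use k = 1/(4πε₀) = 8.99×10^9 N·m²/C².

Choose a coaxial cylinder of radius r = 44 mm (arbitrary length L) as the Gaussian surface (between the conductors, 26.9 mm < r < 56.6 mm).
The shell at 56.6 mm lies outside the Gaussian surface, so λ_enc = λ₁ = 3.35×10^-6 C/m.
Gauss's law: E·2πrL = λ_enc L/ε₀.
E = 2k|λ_enc|/r = 2(8.99×10^9)(3.35×10^-6)/(0.044) = 1.37×10^6 N/C.

|E| = 1.37×10^6 V/m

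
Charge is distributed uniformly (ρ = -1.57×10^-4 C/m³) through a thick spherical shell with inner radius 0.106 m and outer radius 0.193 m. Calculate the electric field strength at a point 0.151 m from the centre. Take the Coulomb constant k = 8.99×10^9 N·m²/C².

Take a concentric spherical Gaussian surface of radius r = 0.151 m (within the shell material, 0.106 m < r < 0.193 m).
Only the shell between 0.106 m and r is enclosed: Q_enc = ρ·(4π/3)(r³ − a³) = (-1.57×10^-4)·(4π/3)·((0.151)³ − (0.106)³) = -1.481×10^-6 C.
By Gauss's law, ∮E·dA = E·4πr² = Q_enc/ε₀.
E = k|Q_enc|/r² = (8.99×10^9)(1.481e-6)/(0.151)² = 5.84e5 N/C.

|E| ≈ 5.84×10^5 N/C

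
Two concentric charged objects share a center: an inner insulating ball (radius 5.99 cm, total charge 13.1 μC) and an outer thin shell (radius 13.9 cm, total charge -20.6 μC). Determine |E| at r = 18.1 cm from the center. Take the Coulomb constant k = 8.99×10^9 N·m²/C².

2.06×10^6 N/C

Use a concentric Gaussian sphere at r = 18.1 cm (r > 13.9 cm, enclosing both).
Q_enc = (13.1 μC) + (-20.6 μC) = -7.50×10^-6 C.
Since E is radial and uniform over the Gaussian sphere, Φ = E·4πr² = Q_enc/ε₀.
E = k|Q_enc|/r² = (8.99×10^9)(7.50×10^-6)/(0.181)² = 2.06e6 N/C.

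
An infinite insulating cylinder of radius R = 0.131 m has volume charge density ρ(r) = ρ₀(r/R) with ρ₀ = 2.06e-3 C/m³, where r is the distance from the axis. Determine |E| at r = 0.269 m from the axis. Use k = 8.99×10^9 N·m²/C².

By cylindrical symmetry E is radial; use a coaxial Gaussian cylinder of radius 0.269 m and length L (r > R, full charge per length enclosed).
λ_enc = 2π ∫₀^R ρ₀(r'/R)^1 r' dr' = 2πρ₀R²/3 = 7.404×10^-5 C/m.
Applying ∮E·dA = Q_enc/ε₀ with the end caps contributing no flux:
E = 2k|λ_enc|/r = 2(8.99×10^9)(7.404e-5)/(0.269) = 4.95×10^6 N/C.

E ≈ 4.95e6 V/m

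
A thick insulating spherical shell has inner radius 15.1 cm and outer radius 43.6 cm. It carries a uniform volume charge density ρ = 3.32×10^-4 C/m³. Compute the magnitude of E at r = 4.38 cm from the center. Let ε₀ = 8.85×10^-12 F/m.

E = 0 (no enclosed charge)

Use a concentric Gaussian sphere at r = 4.38 cm (r < 15.1 cm, inside the empty cavity).
No charge is enclosed, so by Gauss's law E·4πr² = 0 ⇒ E = 0.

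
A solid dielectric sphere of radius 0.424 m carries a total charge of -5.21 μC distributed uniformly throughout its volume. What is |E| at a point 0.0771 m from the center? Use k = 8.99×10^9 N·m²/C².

|E| ≈ 4.74×10^4 V/m

Take a concentric spherical Gaussian surface of radius r = 0.0771 m (r < R).
Only the charge within r is enclosed: Q_enc = Q·(r/R)³ = (-5.21 μC)·(0.0771 m/0.424 m)³ = -3.133e-8 C.
By Gauss's law, ∮E·dA = E·4πr² = Q_enc/ε₀.
E = k|Q_enc|/r² = (8.99×10^9)(3.133×10^-8)/(0.0771)² = 4.74×10^4 N/C.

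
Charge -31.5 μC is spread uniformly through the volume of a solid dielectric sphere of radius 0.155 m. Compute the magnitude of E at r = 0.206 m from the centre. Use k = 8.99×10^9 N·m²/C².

6.67×10^6 N/C

Symmetry ⇒ E = E(r) r̂. Gaussian sphere of radius r = 0.206 m (r > R, so the entire charge is enclosed).
Q_enc = -31.5 μC = -3.15×10^-5 C.
Applying ∮E·dA = Q_enc/ε₀ with Φ = E(4πr²):
E = k|Q_enc|/r² = (8.99×10^9)(3.15×10^-5)/(0.206)² = 6.67×10^6 N/C.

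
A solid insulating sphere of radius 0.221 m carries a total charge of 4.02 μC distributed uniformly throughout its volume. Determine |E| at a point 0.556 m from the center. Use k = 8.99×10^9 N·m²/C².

By spherical symmetry E is radial; choose a Gaussian sphere of radius r = 0.556 m (r > R, so the entire charge is enclosed).
Q_enc = 4.02 μC = 4.02×10^-6 C.
Gauss's law: E·4πr² = Q_enc/ε₀.
E = k|Q_enc|/r² = (8.99×10^9)(4.02×10^-6)/(0.556)² = 1.17×10^5 N/C.

|E| = 1.17e5 N/C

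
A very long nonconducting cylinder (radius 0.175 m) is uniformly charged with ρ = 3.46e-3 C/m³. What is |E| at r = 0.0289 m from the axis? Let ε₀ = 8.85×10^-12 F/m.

By cylindrical symmetry E is radial; use a coaxial Gaussian cylinder of radius 0.0289 m and length L (r < R).
Enclosed charge per unit length: λ_enc = ρ·πr² = (3.46×10^-3)π(0.0289)² = 9.079e-6 C/m.
Since E is radial and uniform over the curved surface, Φ = E·2πrL = Q_enc/ε₀ = λ_enc L/ε₀.
E = |λ_enc|/(2πε₀r) = (9.079×10^-6)/(2π·8.85×10^-12·0.0289) = 5.65×10^6 N/C.

5.65×10^6 N/C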